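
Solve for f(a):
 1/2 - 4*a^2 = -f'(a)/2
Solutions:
 f(a) = C1 + 8*a^3/3 - a


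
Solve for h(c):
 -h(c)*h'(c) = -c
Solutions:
 h(c) = -sqrt(C1 + c^2)
 h(c) = sqrt(C1 + c^2)


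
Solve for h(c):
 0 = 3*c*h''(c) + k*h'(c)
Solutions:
 h(c) = C1 + c^(1 - re(k)/3)*(C2*sin(log(c)*Abs(im(k))/3) + C3*cos(log(c)*im(k)/3))


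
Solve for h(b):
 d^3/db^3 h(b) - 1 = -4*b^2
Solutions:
 h(b) = C1 + C2*b + C3*b^2 - b^5/15 + b^3/6


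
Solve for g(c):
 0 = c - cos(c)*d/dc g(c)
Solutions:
 g(c) = C1 + Integral(c/cos(c), c)


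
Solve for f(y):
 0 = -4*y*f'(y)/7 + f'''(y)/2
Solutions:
 f(y) = C1 + Integral(C2*airyai(2*7^(2/3)*y/7) + C3*airybi(2*7^(2/3)*y/7), y)


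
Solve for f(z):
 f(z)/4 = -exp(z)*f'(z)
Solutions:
 f(z) = C1*exp(exp(-z)/4)


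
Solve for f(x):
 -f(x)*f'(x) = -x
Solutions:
 f(x) = -sqrt(C1 + x^2)
 f(x) = sqrt(C1 + x^2)


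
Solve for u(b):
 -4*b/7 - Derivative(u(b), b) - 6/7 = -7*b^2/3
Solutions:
 u(b) = C1 + 7*b^3/9 - 2*b^2/7 - 6*b/7


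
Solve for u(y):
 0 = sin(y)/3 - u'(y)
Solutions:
 u(y) = C1 - cos(y)/3


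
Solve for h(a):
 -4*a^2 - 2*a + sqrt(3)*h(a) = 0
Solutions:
 h(a) = 2*sqrt(3)*a*(2*a + 1)/3


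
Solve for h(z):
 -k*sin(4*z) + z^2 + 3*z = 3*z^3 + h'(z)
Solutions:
 h(z) = C1 + k*cos(4*z)/4 - 3*z^4/4 + z^3/3 + 3*z^2/2


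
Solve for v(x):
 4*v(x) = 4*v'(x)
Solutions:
 v(x) = C1*exp(x)


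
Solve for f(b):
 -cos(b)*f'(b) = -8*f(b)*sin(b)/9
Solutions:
 f(b) = C1/cos(b)^(8/9)


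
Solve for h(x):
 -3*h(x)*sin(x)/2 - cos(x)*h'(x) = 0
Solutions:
 h(x) = C1*cos(x)^(3/2)


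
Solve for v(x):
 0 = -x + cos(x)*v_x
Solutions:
 v(x) = C1 + Integral(x/cos(x), x)


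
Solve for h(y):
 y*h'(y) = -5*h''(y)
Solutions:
 h(y) = C1 + C2*erf(sqrt(10)*y/10)


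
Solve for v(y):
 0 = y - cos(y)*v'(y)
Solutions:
 v(y) = C1 + Integral(y/cos(y), y)


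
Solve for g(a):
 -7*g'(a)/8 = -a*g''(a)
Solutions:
 g(a) = C1 + C2*a^(15/8)


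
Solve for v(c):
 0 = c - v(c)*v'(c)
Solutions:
 v(c) = -sqrt(C1 + c^2)
 v(c) = sqrt(C1 + c^2)


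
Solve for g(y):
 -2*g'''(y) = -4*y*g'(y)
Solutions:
 g(y) = C1 + Integral(C2*airyai(2^(1/3)*y) + C3*airybi(2^(1/3)*y), y)


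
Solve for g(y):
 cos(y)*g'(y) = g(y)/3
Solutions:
 g(y) = C1*(sin(y) + 1)^(1/6)/(sin(y) - 1)^(1/6)


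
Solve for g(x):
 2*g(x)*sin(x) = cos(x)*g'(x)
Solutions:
 g(x) = C1/cos(x)^2


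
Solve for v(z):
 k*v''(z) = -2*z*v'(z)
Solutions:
 v(z) = C1 + C2*sqrt(k)*erf(z*sqrt(1/k))


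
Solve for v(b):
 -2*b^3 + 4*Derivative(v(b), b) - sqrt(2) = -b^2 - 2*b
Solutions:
 v(b) = C1 + b^4/8 - b^3/12 - b^2/4 + sqrt(2)*b/4


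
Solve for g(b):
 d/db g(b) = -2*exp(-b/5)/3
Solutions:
 g(b) = C1 + 10*exp(-b/5)/3


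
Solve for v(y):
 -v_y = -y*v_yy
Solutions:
 v(y) = C1 + C2*y^2


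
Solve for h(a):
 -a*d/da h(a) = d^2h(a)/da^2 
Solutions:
 h(a) = C1 + C2*erf(sqrt(2)*a/2)


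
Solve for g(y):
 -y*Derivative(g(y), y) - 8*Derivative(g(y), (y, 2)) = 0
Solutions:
 g(y) = C1 + C2*erf(y/4)


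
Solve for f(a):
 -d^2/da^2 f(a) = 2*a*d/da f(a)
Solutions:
 f(a) = C1 + C2*erf(a)


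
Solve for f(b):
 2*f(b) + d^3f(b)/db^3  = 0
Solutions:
 f(b) = C3*exp(-2^(1/3)*b) + (C1*sin(2^(1/3)*sqrt(3)*b/2) + C2*cos(2^(1/3)*sqrt(3)*b/2))*exp(2^(1/3)*b/2)


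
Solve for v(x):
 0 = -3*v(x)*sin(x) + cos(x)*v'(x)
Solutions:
 v(x) = C1/cos(x)^3


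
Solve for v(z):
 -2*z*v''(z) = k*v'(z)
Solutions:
 v(z) = C1 + z^(1 - re(k)/2)*(C2*sin(log(z)*Abs(im(k))/2) + C3*cos(log(z)*im(k)/2))


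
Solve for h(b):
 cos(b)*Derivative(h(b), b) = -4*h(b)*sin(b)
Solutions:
 h(b) = C1*cos(b)^4


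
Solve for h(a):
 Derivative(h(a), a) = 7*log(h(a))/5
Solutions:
 li(h(a)) = C1 + 7*a/5


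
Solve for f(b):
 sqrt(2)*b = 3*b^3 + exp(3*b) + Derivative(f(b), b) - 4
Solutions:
 f(b) = C1 - 3*b^4/4 + sqrt(2)*b^2/2 + 4*b - exp(3*b)/3


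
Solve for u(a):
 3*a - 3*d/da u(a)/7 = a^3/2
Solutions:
 u(a) = C1 - 7*a^4/24 + 7*a^2/2


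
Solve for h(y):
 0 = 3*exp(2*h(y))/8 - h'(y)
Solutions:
 h(y) = log(-1/(C1 + 3*y))/2 + log(2)
 h(y) = log(-sqrt(-1/(C1 + 3*y))) + log(2)


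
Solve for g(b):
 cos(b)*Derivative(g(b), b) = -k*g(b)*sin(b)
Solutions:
 g(b) = C1*exp(k*log(cos(b)))


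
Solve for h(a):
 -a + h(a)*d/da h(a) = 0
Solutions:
 h(a) = -sqrt(C1 + a^2)
 h(a) = sqrt(C1 + a^2)


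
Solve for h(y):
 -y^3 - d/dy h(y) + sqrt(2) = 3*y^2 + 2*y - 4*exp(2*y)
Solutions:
 h(y) = C1 - y^4/4 - y^3 - y^2 + sqrt(2)*y + 2*exp(2*y)


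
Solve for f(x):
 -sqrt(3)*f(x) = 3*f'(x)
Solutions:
 f(x) = C1*exp(-sqrt(3)*x/3)


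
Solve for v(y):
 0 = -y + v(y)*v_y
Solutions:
 v(y) = -sqrt(C1 + y^2)
 v(y) = sqrt(C1 + y^2)


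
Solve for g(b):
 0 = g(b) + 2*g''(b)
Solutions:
 g(b) = C1*sin(sqrt(2)*b/2) + C2*cos(sqrt(2)*b/2)


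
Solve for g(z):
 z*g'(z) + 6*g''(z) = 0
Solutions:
 g(z) = C1 + C2*erf(sqrt(3)*z/6)


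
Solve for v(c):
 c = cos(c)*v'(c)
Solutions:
 v(c) = C1 + Integral(c/cos(c), c)


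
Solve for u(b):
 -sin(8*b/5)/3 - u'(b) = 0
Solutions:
 u(b) = C1 + 5*cos(8*b/5)/24


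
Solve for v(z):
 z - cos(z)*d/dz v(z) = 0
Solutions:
 v(z) = C1 + Integral(z/cos(z), z)


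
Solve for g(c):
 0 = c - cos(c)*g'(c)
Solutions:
 g(c) = C1 + Integral(c/cos(c), c)


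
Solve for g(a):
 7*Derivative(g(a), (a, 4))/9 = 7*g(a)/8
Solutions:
 g(a) = C1*exp(-2^(1/4)*sqrt(3)*a/2) + C2*exp(2^(1/4)*sqrt(3)*a/2) + C3*sin(2^(1/4)*sqrt(3)*a/2) + C4*cos(2^(1/4)*sqrt(3)*a/2)


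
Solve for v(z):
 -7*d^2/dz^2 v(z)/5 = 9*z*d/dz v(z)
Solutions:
 v(z) = C1 + C2*erf(3*sqrt(70)*z/14)


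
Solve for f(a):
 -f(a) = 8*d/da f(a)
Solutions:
 f(a) = C1*exp(-a/8)


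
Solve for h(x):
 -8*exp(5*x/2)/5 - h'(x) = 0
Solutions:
 h(x) = C1 - 16*exp(5*x/2)/25


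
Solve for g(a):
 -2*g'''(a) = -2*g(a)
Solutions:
 g(a) = C3*exp(a) + (C1*sin(sqrt(3)*a/2) + C2*cos(sqrt(3)*a/2))*exp(-a/2)


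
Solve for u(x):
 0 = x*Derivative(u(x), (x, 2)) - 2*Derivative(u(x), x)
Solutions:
 u(x) = C1 + C2*x^3


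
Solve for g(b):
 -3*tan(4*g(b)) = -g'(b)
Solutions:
 g(b) = -asin(C1*exp(12*b))/4 + pi/4
 g(b) = asin(C1*exp(12*b))/4


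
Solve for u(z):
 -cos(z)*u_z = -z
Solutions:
 u(z) = C1 + Integral(z/cos(z), z)


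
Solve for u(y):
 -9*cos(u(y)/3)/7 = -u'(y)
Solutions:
 -9*y/7 - 3*log(sin(u(y)/3) - 1)/2 + 3*log(sin(u(y)/3) + 1)/2 = C1


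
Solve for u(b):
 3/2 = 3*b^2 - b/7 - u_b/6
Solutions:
 u(b) = C1 + 6*b^3 - 3*b^2/7 - 9*b


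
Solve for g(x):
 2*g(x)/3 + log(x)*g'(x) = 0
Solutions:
 g(x) = C1*exp(-2*li(x)/3)


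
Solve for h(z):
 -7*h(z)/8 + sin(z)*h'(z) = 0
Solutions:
 h(z) = C1*(cos(z) - 1)^(7/16)/(cos(z) + 1)^(7/16)


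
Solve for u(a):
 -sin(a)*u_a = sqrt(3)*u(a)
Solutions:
 u(a) = C1*(cos(a) + 1)^(sqrt(3)/2)/(cos(a) - 1)^(sqrt(3)/2)


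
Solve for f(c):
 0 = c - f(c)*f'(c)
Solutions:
 f(c) = -sqrt(C1 + c^2)
 f(c) = sqrt(C1 + c^2)


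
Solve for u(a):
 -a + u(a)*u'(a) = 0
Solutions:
 u(a) = -sqrt(C1 + a^2)
 u(a) = sqrt(C1 + a^2)


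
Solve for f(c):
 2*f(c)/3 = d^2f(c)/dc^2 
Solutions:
 f(c) = C1*exp(-sqrt(6)*c/3) + C2*exp(sqrt(6)*c/3)


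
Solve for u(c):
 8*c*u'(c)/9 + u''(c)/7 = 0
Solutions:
 u(c) = C1 + C2*erf(2*sqrt(7)*c/3)


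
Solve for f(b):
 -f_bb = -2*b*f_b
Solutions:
 f(b) = C1 + C2*erfi(b)


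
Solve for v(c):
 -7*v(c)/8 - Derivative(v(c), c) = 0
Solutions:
 v(c) = C1*exp(-7*c/8)


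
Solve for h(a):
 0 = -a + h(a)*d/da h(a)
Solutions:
 h(a) = -sqrt(C1 + a^2)
 h(a) = sqrt(C1 + a^2)


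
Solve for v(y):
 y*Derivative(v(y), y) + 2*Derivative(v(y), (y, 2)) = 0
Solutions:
 v(y) = C1 + C2*erf(y/2)


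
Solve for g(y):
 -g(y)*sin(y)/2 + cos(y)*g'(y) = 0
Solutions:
 g(y) = C1/sqrt(cos(y))


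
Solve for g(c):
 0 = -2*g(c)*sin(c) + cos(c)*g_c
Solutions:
 g(c) = C1/cos(c)^2


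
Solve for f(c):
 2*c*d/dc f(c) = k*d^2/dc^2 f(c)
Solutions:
 f(c) = C1 + C2*erf(c*sqrt(-1/k))/sqrt(-1/k)


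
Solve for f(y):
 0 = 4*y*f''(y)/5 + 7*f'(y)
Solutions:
 f(y) = C1 + C2/y^(31/4)


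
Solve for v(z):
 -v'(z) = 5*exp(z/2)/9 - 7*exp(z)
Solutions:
 v(z) = C1 - 10*exp(z/2)/9 + 7*exp(z)


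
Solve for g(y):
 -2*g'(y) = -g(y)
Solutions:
 g(y) = C1*exp(y/2)


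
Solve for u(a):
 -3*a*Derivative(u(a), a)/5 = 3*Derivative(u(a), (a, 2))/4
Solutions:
 u(a) = C1 + C2*erf(sqrt(10)*a/5)


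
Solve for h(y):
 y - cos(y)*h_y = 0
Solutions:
 h(y) = C1 + Integral(y/cos(y), y)


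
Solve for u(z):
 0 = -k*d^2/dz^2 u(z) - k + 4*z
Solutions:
 u(z) = C1 + C2*z - z^2/2 + 2*z^3/(3*k)


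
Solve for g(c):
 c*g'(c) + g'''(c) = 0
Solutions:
 g(c) = C1 + Integral(C2*airyai(-c) + C3*airybi(-c), c)


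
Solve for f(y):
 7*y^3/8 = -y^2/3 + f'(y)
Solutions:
 f(y) = C1 + 7*y^4/32 + y^3/9


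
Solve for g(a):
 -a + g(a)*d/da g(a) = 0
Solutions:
 g(a) = -sqrt(C1 + a^2)
 g(a) = sqrt(C1 + a^2)


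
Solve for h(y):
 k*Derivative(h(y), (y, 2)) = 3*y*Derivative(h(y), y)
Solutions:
 h(y) = C1 + C2*erf(sqrt(6)*y*sqrt(-1/k)/2)/sqrt(-1/k)


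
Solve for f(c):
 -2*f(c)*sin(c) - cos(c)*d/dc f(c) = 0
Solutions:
 f(c) = C1*cos(c)^2


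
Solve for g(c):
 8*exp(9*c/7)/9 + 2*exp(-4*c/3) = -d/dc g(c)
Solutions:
 g(c) = C1 - 56*exp(9*c/7)/81 + 3*exp(-4*c/3)/2


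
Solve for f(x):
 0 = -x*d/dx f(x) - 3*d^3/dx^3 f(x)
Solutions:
 f(x) = C1 + Integral(C2*airyai(-3^(2/3)*x/3) + C3*airybi(-3^(2/3)*x/3), x)


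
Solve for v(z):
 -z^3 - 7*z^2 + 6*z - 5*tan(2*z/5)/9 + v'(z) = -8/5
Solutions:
 v(z) = C1 + z^4/4 + 7*z^3/3 - 3*z^2 - 8*z/5 - 25*log(cos(2*z/5))/18


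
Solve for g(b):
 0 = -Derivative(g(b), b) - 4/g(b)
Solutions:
 g(b) = -sqrt(C1 - 8*b)
 g(b) = sqrt(C1 - 8*b)


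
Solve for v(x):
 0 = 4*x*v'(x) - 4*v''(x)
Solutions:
 v(x) = C1 + C2*erfi(sqrt(2)*x/2)


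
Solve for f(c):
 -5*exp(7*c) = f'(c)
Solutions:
 f(c) = C1 - 5*exp(7*c)/7


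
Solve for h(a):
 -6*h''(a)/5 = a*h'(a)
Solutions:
 h(a) = C1 + C2*erf(sqrt(15)*a/6)


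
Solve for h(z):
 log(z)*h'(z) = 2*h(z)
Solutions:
 h(z) = C1*exp(2*li(z))


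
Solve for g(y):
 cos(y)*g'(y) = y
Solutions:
 g(y) = C1 + Integral(y/cos(y), y)


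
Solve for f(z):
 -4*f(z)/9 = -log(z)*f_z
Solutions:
 f(z) = C1*exp(4*li(z)/9)


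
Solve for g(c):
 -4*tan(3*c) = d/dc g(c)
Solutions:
 g(c) = C1 + 4*log(cos(3*c))/3


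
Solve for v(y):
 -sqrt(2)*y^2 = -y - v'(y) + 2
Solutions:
 v(y) = C1 + sqrt(2)*y^3/3 - y^2/2 + 2*y


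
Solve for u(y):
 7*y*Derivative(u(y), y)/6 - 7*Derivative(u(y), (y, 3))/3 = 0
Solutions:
 u(y) = C1 + Integral(C2*airyai(2^(2/3)*y/2) + C3*airybi(2^(2/3)*y/2), y)


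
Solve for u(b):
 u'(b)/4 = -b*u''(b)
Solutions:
 u(b) = C1 + C2*b^(3/4)


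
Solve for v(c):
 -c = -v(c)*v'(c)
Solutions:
 v(c) = -sqrt(C1 + c^2)
 v(c) = sqrt(C1 + c^2)


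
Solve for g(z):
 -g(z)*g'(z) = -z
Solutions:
 g(z) = -sqrt(C1 + z^2)
 g(z) = sqrt(C1 + z^2)


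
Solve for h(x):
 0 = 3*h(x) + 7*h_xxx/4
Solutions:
 h(x) = C3*exp(x*(-12^(1/3)*7^(2/3) + 3*14^(2/3)*3^(1/3))/28)*sin(14^(2/3)*3^(5/6)*x/14) + C4*exp(x*(-12^(1/3)*7^(2/3) + 3*14^(2/3)*3^(1/3))/28)*cos(14^(2/3)*3^(5/6)*x/14) + C5*exp(-x*(12^(1/3)*7^(2/3) + 3*14^(2/3)*3^(1/3))/28) + (C1*sin(14^(2/3)*3^(5/6)*x/14) + C2*cos(14^(2/3)*3^(5/6)*x/14))*exp(12^(1/3)*7^(2/3)*x/14)


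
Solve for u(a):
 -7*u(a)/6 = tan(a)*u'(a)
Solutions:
 u(a) = C1/sin(a)^(7/6)


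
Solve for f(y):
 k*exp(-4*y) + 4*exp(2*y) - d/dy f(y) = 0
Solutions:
 f(y) = C1 - k*exp(-4*y)/4 + 2*exp(2*y)


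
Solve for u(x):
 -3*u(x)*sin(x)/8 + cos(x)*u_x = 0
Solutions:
 u(x) = C1/cos(x)^(3/8)


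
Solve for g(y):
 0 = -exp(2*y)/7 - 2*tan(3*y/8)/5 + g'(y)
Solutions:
 g(y) = C1 + exp(2*y)/14 - 16*log(cos(3*y/8))/15


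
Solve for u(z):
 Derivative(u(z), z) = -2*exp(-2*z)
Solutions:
 u(z) = C1 + exp(-2*z)


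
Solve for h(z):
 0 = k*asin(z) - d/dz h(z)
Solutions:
 h(z) = C1 + k*(z*asin(z) + sqrt(1 - z^2))


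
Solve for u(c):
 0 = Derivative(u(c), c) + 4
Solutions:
 u(c) = C1 - 4*c


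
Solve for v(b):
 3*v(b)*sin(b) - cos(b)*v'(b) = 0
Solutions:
 v(b) = C1/cos(b)^3


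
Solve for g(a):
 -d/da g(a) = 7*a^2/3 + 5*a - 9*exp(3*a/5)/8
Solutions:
 g(a) = C1 - 7*a^3/9 - 5*a^2/2 + 15*exp(3*a/5)/8


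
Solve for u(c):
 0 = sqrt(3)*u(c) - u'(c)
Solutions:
 u(c) = C1*exp(sqrt(3)*c)


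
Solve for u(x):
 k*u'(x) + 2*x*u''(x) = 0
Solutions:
 u(x) = C1 + x^(1 - re(k)/2)*(C2*sin(log(x)*Abs(im(k))/2) + C3*cos(log(x)*im(k)/2))


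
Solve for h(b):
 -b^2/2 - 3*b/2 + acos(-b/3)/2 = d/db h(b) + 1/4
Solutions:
 h(b) = C1 - b^3/6 - 3*b^2/4 + b*acos(-b/3)/2 - b/4 + sqrt(9 - b^2)/2


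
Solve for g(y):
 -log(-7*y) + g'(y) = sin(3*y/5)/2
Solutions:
 g(y) = C1 + y*log(-y) - y + y*log(7) - 5*cos(3*y/5)/6


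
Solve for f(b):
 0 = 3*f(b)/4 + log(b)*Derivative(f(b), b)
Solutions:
 f(b) = C1*exp(-3*li(b)/4)


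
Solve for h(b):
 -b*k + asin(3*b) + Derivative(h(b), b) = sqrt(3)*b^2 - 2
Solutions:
 h(b) = C1 + sqrt(3)*b^3/3 + b^2*k/2 - b*asin(3*b) - 2*b - sqrt(1 - 9*b^2)/3


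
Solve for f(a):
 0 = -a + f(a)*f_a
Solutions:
 f(a) = -sqrt(C1 + a^2)
 f(a) = sqrt(C1 + a^2)


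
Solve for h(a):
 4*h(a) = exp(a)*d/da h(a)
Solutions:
 h(a) = C1*exp(-4*exp(-a))


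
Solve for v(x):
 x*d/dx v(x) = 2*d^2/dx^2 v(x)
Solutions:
 v(x) = C1 + C2*erfi(x/2)


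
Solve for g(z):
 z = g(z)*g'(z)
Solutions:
 g(z) = -sqrt(C1 + z^2)
 g(z) = sqrt(C1 + z^2)


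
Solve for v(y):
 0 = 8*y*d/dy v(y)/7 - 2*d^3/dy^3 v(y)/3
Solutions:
 v(y) = C1 + Integral(C2*airyai(12^(1/3)*7^(2/3)*y/7) + C3*airybi(12^(1/3)*7^(2/3)*y/7), y)


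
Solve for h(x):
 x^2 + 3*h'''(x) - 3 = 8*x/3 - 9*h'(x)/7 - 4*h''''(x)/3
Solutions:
 h(x) = C1 + C2*exp(3*x*(-14 + 7*7^(1/3)/(4*sqrt(11) + 15)^(1/3) + 7^(2/3)*(4*sqrt(11) + 15)^(1/3))/56)*sin(3*sqrt(3)*7^(1/3)*x*(-7^(1/3)*(4*sqrt(11) + 15)^(1/3) + 7/(4*sqrt(11) + 15)^(1/3))/56) + C3*exp(3*x*(-14 + 7*7^(1/3)/(4*sqrt(11) + 15)^(1/3) + 7^(2/3)*(4*sqrt(11) + 15)^(1/3))/56)*cos(3*sqrt(3)*7^(1/3)*x*(-7^(1/3)*(4*sqrt(11) + 15)^(1/3) + 7/(4*sqrt(11) + 15)^(1/3))/56) + C4*exp(-3*x*(7*7^(1/3)/(4*sqrt(11) + 15)^(1/3) + 7 + 7^(2/3)*(4*sqrt(11) + 15)^(1/3))/28) - 7*x^3/27 + 28*x^2/27 + 161*x/27


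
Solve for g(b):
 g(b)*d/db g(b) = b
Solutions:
 g(b) = -sqrt(C1 + b^2)
 g(b) = sqrt(C1 + b^2)


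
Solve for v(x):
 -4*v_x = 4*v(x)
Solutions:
 v(x) = C1*exp(-x)


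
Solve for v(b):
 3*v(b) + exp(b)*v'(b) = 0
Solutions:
 v(b) = C1*exp(3*exp(-b))


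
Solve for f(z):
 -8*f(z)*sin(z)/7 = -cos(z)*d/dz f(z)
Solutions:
 f(z) = C1/cos(z)^(8/7)


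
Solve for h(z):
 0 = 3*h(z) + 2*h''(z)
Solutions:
 h(z) = C1*sin(sqrt(6)*z/2) + C2*cos(sqrt(6)*z/2)


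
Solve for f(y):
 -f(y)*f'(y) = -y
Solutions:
 f(y) = -sqrt(C1 + y^2)
 f(y) = sqrt(C1 + y^2)


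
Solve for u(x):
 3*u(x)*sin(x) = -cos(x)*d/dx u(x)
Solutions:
 u(x) = C1*cos(x)^3


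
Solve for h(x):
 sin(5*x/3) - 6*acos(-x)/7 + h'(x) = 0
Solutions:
 h(x) = C1 + 6*x*acos(-x)/7 + 6*sqrt(1 - x^2)/7 + 3*cos(5*x/3)/5


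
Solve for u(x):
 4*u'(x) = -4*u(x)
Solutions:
 u(x) = C1*exp(-x)


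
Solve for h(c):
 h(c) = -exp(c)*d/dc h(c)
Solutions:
 h(c) = C1*exp(exp(-c))


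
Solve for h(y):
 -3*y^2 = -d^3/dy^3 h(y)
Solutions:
 h(y) = C1 + C2*y + C3*y^2 + y^5/20


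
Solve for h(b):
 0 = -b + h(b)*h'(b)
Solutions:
 h(b) = -sqrt(C1 + b^2)
 h(b) = sqrt(C1 + b^2)


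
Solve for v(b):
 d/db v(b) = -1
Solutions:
 v(b) = C1 - b


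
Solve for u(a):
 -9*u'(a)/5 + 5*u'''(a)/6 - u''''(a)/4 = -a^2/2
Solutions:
 u(a) = C1 + C2*exp(a*(250*2^(2/3)*5^(1/3)/(81*sqrt(1561) + 4061)^(1/3) + 2^(1/3)*5^(2/3)*(81*sqrt(1561) + 4061)^(1/3) + 100)/90)*sin(10^(1/3)*sqrt(3)*a*(-5^(1/3)*(81*sqrt(1561) + 4061)^(1/3) + 250*2^(1/3)/(81*sqrt(1561) + 4061)^(1/3))/90) + C3*exp(a*(250*2^(2/3)*5^(1/3)/(81*sqrt(1561) + 4061)^(1/3) + 2^(1/3)*5^(2/3)*(81*sqrt(1561) + 4061)^(1/3) + 100)/90)*cos(10^(1/3)*sqrt(3)*a*(-5^(1/3)*(81*sqrt(1561) + 4061)^(1/3) + 250*2^(1/3)/(81*sqrt(1561) + 4061)^(1/3))/90) + C4*exp(a*(-2^(1/3)*5^(2/3)*(81*sqrt(1561) + 4061)^(1/3) - 250*2^(2/3)*5^(1/3)/(81*sqrt(1561) + 4061)^(1/3) + 50)/45) + 5*a^3/54 + 125*a/486


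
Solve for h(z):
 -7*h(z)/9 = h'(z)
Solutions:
 h(z) = C1*exp(-7*z/9)


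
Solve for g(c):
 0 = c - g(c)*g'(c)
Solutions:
 g(c) = -sqrt(C1 + c^2)
 g(c) = sqrt(C1 + c^2)


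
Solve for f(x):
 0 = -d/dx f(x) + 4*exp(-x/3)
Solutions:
 f(x) = C1 - 12*exp(-x/3)


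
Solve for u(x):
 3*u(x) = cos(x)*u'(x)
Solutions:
 u(x) = C1*(sin(x) + 1)^(3/2)/(sin(x) - 1)^(3/2)


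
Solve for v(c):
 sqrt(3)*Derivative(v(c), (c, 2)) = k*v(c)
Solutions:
 v(c) = C1*exp(-3^(3/4)*c*sqrt(k)/3) + C2*exp(3^(3/4)*c*sqrt(k)/3)


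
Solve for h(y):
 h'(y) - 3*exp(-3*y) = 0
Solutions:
 h(y) = C1 - exp(-3*y)


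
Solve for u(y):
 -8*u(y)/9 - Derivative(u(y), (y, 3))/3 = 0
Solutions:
 u(y) = C3*exp(-2*3^(2/3)*y/3) + (C1*sin(3^(1/6)*y) + C2*cos(3^(1/6)*y))*exp(3^(2/3)*y/3)


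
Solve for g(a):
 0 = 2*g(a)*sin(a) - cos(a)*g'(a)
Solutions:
 g(a) = C1/cos(a)^2


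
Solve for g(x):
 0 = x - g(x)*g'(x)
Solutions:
 g(x) = -sqrt(C1 + x^2)
 g(x) = sqrt(C1 + x^2)


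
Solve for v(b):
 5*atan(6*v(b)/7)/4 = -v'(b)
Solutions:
 Integral(1/atan(6*_y/7), (_y, v(b))) = C1 - 5*b/4


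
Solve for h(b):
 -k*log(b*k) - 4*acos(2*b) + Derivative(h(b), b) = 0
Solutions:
 h(b) = C1 + b*k*(log(b*k) - 1) + 4*b*acos(2*b) - 2*sqrt(1 - 4*b^2)


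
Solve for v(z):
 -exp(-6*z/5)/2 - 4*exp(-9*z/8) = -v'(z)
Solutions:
 v(z) = C1 - 5*exp(-6*z/5)/12 - 32*exp(-9*z/8)/9


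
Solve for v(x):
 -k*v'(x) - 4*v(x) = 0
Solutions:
 v(x) = C1*exp(-4*x/k)


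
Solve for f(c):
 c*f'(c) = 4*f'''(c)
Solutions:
 f(c) = C1 + Integral(C2*airyai(2^(1/3)*c/2) + C3*airybi(2^(1/3)*c/2), c)


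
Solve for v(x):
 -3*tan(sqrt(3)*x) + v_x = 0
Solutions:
 v(x) = C1 - sqrt(3)*log(cos(sqrt(3)*x))


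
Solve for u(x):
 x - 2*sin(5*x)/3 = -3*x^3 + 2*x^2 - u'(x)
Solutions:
 u(x) = C1 - 3*x^4/4 + 2*x^3/3 - x^2/2 - 2*cos(5*x)/15


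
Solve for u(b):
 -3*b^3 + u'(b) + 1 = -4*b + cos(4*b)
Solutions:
 u(b) = C1 + 3*b^4/4 - 2*b^2 - b + sin(4*b)/4


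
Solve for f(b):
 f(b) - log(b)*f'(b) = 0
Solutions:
 f(b) = C1*exp(li(b))


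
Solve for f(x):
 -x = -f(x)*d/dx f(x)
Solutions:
 f(x) = -sqrt(C1 + x^2)
 f(x) = sqrt(C1 + x^2)


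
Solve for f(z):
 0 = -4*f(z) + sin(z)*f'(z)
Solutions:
 f(z) = C1*(cos(z)^2 - 2*cos(z) + 1)/(cos(z)^2 + 2*cos(z) + 1)


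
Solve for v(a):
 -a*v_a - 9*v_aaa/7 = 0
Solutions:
 v(a) = C1 + Integral(C2*airyai(-21^(1/3)*a/3) + C3*airybi(-21^(1/3)*a/3), a)


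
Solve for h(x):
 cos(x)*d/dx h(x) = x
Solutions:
 h(x) = C1 + Integral(x/cos(x), x)


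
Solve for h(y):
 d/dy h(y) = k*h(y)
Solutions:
 h(y) = C1*exp(k*y)


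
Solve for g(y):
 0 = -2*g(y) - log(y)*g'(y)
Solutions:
 g(y) = C1*exp(-2*li(y))


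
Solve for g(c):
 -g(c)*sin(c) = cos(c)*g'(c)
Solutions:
 g(c) = C1*cos(c)


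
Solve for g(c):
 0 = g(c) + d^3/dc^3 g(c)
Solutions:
 g(c) = C3*exp(-c) + (C1*sin(sqrt(3)*c/2) + C2*cos(sqrt(3)*c/2))*exp(c/2)


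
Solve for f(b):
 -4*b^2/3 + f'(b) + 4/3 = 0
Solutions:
 f(b) = C1 + 4*b^3/9 - 4*b/3


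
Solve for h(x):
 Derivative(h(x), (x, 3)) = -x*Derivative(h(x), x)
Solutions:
 h(x) = C1 + Integral(C2*airyai(-x) + C3*airybi(-x), x)


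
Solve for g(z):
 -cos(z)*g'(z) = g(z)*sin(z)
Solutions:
 g(z) = C1*cos(z)


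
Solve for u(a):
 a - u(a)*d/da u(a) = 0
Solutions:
 u(a) = -sqrt(C1 + a^2)
 u(a) = sqrt(C1 + a^2)


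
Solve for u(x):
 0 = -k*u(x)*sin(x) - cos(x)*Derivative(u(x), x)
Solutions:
 u(x) = C1*exp(k*log(cos(x)))


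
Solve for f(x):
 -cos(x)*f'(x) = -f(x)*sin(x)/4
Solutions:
 f(x) = C1/cos(x)^(1/4)


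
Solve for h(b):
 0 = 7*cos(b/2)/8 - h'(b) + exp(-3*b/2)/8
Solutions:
 h(b) = C1 + 7*sin(b/2)/4 - exp(-3*b/2)/12


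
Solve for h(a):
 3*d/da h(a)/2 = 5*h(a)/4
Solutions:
 h(a) = C1*exp(5*a/6)


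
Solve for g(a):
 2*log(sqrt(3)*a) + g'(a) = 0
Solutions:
 g(a) = C1 - 2*a*log(a) - a*log(3) + 2*a


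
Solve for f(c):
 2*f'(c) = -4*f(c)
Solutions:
 f(c) = C1*exp(-2*c)


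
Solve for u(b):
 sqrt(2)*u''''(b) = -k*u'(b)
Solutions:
 u(b) = C1 + C2*exp(2^(5/6)*b*(-k)^(1/3)/2) + C3*exp(2^(5/6)*b*(-k)^(1/3)*(-1 + sqrt(3)*I)/4) + C4*exp(-2^(5/6)*b*(-k)^(1/3)*(1 + sqrt(3)*I)/4)


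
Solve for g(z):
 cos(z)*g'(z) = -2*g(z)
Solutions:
 g(z) = C1*(sin(z) - 1)/(sin(z) + 1)


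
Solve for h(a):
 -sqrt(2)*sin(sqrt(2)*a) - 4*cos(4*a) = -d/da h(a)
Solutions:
 h(a) = C1 + sin(4*a) - cos(sqrt(2)*a)


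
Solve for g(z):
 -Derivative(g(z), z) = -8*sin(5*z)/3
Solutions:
 g(z) = C1 - 8*cos(5*z)/15


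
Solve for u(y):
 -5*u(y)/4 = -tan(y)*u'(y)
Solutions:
 u(y) = C1*sin(y)^(5/4)


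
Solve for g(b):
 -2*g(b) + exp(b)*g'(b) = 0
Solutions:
 g(b) = C1*exp(-2*exp(-b))


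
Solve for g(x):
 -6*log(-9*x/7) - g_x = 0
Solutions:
 g(x) = C1 - 6*x*log(-x) + 6*x*(-2*log(3) + 1 + log(7))


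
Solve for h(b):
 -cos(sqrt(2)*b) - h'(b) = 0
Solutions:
 h(b) = C1 - sqrt(2)*sin(sqrt(2)*b)/2


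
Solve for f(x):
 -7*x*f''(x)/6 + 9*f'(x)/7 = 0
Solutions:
 f(x) = C1 + C2*x^(103/49)


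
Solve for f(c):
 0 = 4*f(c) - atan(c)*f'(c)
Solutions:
 f(c) = C1*exp(4*Integral(1/atan(c), c))


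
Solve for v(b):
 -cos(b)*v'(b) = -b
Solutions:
 v(b) = C1 + Integral(b/cos(b), b)


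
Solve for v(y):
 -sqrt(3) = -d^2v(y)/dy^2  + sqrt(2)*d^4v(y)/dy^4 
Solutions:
 v(y) = C1 + C2*y + C3*exp(-2^(3/4)*y/2) + C4*exp(2^(3/4)*y/2) + sqrt(3)*y^2/2


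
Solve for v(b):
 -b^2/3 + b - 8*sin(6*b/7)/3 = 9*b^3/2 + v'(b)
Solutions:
 v(b) = C1 - 9*b^4/8 - b^3/9 + b^2/2 + 28*cos(6*b/7)/9


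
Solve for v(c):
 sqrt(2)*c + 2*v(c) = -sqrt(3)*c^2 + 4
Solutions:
 v(c) = -sqrt(3)*c^2/2 - sqrt(2)*c/2 + 2


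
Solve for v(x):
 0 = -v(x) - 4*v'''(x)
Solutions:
 v(x) = C3*exp(-2^(1/3)*x/2) + (C1*sin(2^(1/3)*sqrt(3)*x/4) + C2*cos(2^(1/3)*sqrt(3)*x/4))*exp(2^(1/3)*x/4)


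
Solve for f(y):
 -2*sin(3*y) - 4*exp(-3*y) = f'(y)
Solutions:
 f(y) = C1 + 2*cos(3*y)/3 + 4*exp(-3*y)/3


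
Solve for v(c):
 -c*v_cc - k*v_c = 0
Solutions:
 v(c) = C1 + c^(1 - re(k))*(C2*sin(log(c)*Abs(im(k))) + C3*cos(log(c)*im(k)))


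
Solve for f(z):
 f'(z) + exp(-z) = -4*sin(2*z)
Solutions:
 f(z) = C1 + 2*cos(2*z) + exp(-z)


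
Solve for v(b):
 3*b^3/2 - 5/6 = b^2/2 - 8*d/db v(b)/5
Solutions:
 v(b) = C1 - 15*b^4/64 + 5*b^3/48 + 25*b/48


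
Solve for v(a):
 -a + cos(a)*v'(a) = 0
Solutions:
 v(a) = C1 + Integral(a/cos(a), a)


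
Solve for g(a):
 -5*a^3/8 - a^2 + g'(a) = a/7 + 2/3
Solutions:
 g(a) = C1 + 5*a^4/32 + a^3/3 + a^2/14 + 2*a/3


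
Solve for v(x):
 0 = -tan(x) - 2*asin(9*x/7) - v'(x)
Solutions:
 v(x) = C1 - 2*x*asin(9*x/7) - 2*sqrt(49 - 81*x^2)/9 + log(cos(x))


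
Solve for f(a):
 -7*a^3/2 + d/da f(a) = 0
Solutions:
 f(a) = C1 + 7*a^4/8


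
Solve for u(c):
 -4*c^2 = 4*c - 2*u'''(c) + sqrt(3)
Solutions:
 u(c) = C1 + C2*c + C3*c^2 + c^5/30 + c^4/12 + sqrt(3)*c^3/12


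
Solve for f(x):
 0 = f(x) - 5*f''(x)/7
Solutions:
 f(x) = C1*exp(-sqrt(35)*x/5) + C2*exp(sqrt(35)*x/5)


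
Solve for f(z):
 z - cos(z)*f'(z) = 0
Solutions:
 f(z) = C1 + Integral(z/cos(z), z)


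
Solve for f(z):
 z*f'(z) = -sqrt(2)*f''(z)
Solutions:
 f(z) = C1 + C2*erf(2^(1/4)*z/2)


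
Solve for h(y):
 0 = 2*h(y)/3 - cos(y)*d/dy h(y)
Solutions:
 h(y) = C1*(sin(y) + 1)^(1/3)/(sin(y) - 1)^(1/3)


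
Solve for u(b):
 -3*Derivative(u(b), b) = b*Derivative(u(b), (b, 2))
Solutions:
 u(b) = C1 + C2/b^2


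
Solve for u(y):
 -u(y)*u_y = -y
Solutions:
 u(y) = -sqrt(C1 + y^2)
 u(y) = sqrt(C1 + y^2)


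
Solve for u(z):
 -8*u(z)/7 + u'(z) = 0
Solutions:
 u(z) = C1*exp(8*z/7)


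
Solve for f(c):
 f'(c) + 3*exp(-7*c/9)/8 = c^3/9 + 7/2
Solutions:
 f(c) = C1 + c^4/36 + 7*c/2 + 27*exp(-7*c/9)/56


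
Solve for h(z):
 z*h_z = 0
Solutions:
 h(z) = C1


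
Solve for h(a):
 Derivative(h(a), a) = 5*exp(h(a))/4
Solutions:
 h(a) = log(-1/(C1 + 5*a)) + 2*log(2)


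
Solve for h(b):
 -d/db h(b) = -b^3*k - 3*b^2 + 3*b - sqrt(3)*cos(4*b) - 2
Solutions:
 h(b) = C1 + b^4*k/4 + b^3 - 3*b^2/2 + 2*b + sqrt(3)*sin(4*b)/4


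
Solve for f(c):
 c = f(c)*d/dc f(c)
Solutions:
 f(c) = -sqrt(C1 + c^2)
 f(c) = sqrt(C1 + c^2)


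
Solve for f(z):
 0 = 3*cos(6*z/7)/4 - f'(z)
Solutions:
 f(z) = C1 + 7*sin(6*z/7)/8


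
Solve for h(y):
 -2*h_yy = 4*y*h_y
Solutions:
 h(y) = C1 + C2*erf(y)


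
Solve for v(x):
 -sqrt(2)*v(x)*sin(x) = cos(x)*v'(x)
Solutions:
 v(x) = C1*cos(x)^(sqrt(2))


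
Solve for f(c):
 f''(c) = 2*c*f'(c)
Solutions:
 f(c) = C1 + C2*erfi(c)


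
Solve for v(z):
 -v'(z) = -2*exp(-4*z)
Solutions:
 v(z) = C1 - exp(-4*z)/2


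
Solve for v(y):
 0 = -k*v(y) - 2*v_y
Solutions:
 v(y) = C1*exp(-k*y/2)


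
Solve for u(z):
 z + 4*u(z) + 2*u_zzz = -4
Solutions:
 u(z) = C3*exp(-2^(1/3)*z) - z/4 + (C1*sin(2^(1/3)*sqrt(3)*z/2) + C2*cos(2^(1/3)*sqrt(3)*z/2))*exp(2^(1/3)*z/2) - 1


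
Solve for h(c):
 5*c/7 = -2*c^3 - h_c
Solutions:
 h(c) = C1 - c^4/2 - 5*c^2/14


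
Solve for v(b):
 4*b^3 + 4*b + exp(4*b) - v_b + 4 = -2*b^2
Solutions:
 v(b) = C1 + b^4 + 2*b^3/3 + 2*b^2 + 4*b + exp(4*b)/4


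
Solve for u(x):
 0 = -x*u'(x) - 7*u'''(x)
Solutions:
 u(x) = C1 + Integral(C2*airyai(-7^(2/3)*x/7) + C3*airybi(-7^(2/3)*x/7), x)


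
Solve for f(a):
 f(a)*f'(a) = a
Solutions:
 f(a) = -sqrt(C1 + a^2)
 f(a) = sqrt(C1 + a^2)


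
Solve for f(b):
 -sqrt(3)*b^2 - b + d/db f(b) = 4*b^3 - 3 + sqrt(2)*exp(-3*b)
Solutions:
 f(b) = C1 + b^4 + sqrt(3)*b^3/3 + b^2/2 - 3*b - sqrt(2)*exp(-3*b)/3


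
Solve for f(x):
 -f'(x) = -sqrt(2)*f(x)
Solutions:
 f(x) = C1*exp(sqrt(2)*x)


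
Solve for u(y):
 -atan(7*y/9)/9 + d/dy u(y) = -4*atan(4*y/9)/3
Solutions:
 u(y) = C1 - 4*y*atan(4*y/9)/3 + y*atan(7*y/9)/9 + 3*log(16*y^2 + 81)/2 - log(49*y^2 + 81)/14


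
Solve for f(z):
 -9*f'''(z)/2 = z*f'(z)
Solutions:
 f(z) = C1 + Integral(C2*airyai(-6^(1/3)*z/3) + C3*airybi(-6^(1/3)*z/3), z)


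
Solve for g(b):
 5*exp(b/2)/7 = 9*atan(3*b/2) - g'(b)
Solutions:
 g(b) = C1 + 9*b*atan(3*b/2) - 10*exp(b/2)/7 - 3*log(9*b^2 + 4)


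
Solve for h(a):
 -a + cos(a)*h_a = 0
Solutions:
 h(a) = C1 + Integral(a/cos(a), a)


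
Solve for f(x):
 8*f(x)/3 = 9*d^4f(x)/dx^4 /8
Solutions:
 f(x) = C1*exp(-2*sqrt(2)*3^(1/4)*x/3) + C2*exp(2*sqrt(2)*3^(1/4)*x/3) + C3*sin(2*sqrt(2)*3^(1/4)*x/3) + C4*cos(2*sqrt(2)*3^(1/4)*x/3)


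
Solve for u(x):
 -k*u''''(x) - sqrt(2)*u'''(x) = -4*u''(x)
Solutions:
 u(x) = C1 + C2*x + C3*exp(sqrt(2)*x*(sqrt(8*k + 1) - 1)/(2*k)) + C4*exp(-sqrt(2)*x*(sqrt(8*k + 1) + 1)/(2*k))


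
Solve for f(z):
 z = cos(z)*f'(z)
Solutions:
 f(z) = C1 + Integral(z/cos(z), z)


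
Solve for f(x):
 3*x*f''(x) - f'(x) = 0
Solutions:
 f(x) = C1 + C2*x^(4/3)


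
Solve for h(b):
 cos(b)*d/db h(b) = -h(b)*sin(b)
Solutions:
 h(b) = C1*cos(b)


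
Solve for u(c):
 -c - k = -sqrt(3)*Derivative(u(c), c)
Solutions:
 u(c) = C1 + sqrt(3)*c^2/6 + sqrt(3)*c*k/3


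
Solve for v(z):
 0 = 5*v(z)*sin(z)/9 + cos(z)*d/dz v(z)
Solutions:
 v(z) = C1*cos(z)^(5/9)


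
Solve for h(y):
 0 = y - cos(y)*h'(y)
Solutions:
 h(y) = C1 + Integral(y/cos(y), y)


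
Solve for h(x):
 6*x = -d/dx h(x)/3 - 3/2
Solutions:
 h(x) = C1 - 9*x^2 - 9*x/2


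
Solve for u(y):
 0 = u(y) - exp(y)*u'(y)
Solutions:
 u(y) = C1*exp(-exp(-y))


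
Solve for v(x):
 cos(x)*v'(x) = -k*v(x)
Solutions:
 v(x) = C1*exp(k*(log(sin(x) - 1) - log(sin(x) + 1))/2)


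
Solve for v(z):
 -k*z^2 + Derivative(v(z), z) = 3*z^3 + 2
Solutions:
 v(z) = C1 + k*z^3/3 + 3*z^4/4 + 2*z


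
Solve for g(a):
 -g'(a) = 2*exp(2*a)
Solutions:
 g(a) = C1 - exp(2*a)


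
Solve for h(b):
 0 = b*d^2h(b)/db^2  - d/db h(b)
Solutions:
 h(b) = C1 + C2*b^2


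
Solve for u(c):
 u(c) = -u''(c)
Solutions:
 u(c) = C1*sin(c) + C2*cos(c)


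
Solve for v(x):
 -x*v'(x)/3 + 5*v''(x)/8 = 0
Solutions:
 v(x) = C1 + C2*erfi(2*sqrt(15)*x/15)


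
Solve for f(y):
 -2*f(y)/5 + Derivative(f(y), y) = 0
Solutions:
 f(y) = C1*exp(2*y/5)


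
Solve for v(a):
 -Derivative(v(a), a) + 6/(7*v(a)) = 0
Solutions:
 v(a) = -sqrt(C1 + 84*a)/7
 v(a) = sqrt(C1 + 84*a)/7


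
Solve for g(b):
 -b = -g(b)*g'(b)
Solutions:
 g(b) = -sqrt(C1 + b^2)
 g(b) = sqrt(C1 + b^2)


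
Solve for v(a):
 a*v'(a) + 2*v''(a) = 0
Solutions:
 v(a) = C1 + C2*erf(a/2)


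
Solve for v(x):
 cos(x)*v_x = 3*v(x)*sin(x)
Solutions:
 v(x) = C1/cos(x)^3


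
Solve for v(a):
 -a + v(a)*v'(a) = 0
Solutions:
 v(a) = -sqrt(C1 + a^2)
 v(a) = sqrt(C1 + a^2)


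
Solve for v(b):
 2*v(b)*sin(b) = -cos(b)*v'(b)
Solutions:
 v(b) = C1*cos(b)^2


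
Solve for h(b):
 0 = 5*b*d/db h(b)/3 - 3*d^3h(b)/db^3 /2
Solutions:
 h(b) = C1 + Integral(C2*airyai(30^(1/3)*b/3) + C3*airybi(30^(1/3)*b/3), b)


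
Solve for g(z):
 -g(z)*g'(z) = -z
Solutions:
 g(z) = -sqrt(C1 + z^2)
 g(z) = sqrt(C1 + z^2)


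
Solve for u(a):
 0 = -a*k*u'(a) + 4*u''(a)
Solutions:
 u(a) = Piecewise((-sqrt(2)*sqrt(pi)*C1*erf(sqrt(2)*a*sqrt(-k)/4)/sqrt(-k) - C2, (k > 0) | (k < 0)), (-C1*a - C2, True))


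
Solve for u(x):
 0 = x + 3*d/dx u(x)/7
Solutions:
 u(x) = C1 - 7*x^2/6


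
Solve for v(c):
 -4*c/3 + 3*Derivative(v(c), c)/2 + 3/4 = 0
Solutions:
 v(c) = C1 + 4*c^2/9 - c/2


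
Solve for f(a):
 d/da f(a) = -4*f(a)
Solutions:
 f(a) = C1*exp(-4*a)


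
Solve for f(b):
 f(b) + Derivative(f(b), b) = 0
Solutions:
 f(b) = C1*exp(-b)


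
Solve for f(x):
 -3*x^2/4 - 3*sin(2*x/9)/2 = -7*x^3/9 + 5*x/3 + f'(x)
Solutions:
 f(x) = C1 + 7*x^4/36 - x^3/4 - 5*x^2/6 + 27*cos(2*x/9)/4


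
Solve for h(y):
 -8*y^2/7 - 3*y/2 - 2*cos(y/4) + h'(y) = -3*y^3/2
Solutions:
 h(y) = C1 - 3*y^4/8 + 8*y^3/21 + 3*y^2/4 + 8*sin(y/4)


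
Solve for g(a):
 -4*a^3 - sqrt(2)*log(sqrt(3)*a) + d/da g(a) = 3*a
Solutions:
 g(a) = C1 + a^4 + 3*a^2/2 + sqrt(2)*a*log(a) - sqrt(2)*a + sqrt(2)*a*log(3)/2


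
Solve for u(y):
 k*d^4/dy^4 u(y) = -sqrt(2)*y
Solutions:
 u(y) = C1 + C2*y + C3*y^2 + C4*y^3 - sqrt(2)*y^5/(120*k)


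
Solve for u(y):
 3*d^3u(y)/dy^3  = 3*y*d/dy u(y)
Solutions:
 u(y) = C1 + Integral(C2*airyai(y) + C3*airybi(y), y)


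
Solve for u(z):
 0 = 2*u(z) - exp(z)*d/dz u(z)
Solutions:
 u(z) = C1*exp(-2*exp(-z))


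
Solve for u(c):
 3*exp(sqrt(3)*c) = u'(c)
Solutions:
 u(c) = C1 + sqrt(3)*exp(sqrt(3)*c)


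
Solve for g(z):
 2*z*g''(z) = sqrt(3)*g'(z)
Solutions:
 g(z) = C1 + C2*z^(sqrt(3)/2 + 1)


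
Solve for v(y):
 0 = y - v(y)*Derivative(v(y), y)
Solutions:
 v(y) = -sqrt(C1 + y^2)
 v(y) = sqrt(C1 + y^2)


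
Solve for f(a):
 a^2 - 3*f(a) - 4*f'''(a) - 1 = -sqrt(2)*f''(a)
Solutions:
 f(a) = C1*exp(a*(2^(2/3)/(-sqrt(2) + sqrt(-2 + (324 - sqrt(2))^2) + 324)^(1/3) + 2*sqrt(2) + 2^(1/3)*(-sqrt(2) + sqrt(-2 + (324 - sqrt(2))^2) + 324)^(1/3))/24)*sin(2^(1/3)*sqrt(3)*a*(-(-sqrt(2) + sqrt(-2 + (324 - sqrt(2))^2) + 324)^(1/3) + 2^(1/3)/(-sqrt(2) + sqrt(-2 + (324 - sqrt(2))^2) + 324)^(1/3))/24) + C2*exp(a*(2^(2/3)/(-sqrt(2) + sqrt(-2 + (324 - sqrt(2))^2) + 324)^(1/3) + 2*sqrt(2) + 2^(1/3)*(-sqrt(2) + sqrt(-2 + (324 - sqrt(2))^2) + 324)^(1/3))/24)*cos(2^(1/3)*sqrt(3)*a*(-(-sqrt(2) + sqrt(-2 + (324 - sqrt(2))^2) + 324)^(1/3) + 2^(1/3)/(-sqrt(2) + sqrt(-2 + (324 - sqrt(2))^2) + 324)^(1/3))/24) + C3*exp(a*(-2^(1/3)*(-sqrt(2) + sqrt(-2 + (324 - sqrt(2))^2) + 324)^(1/3) - 2^(2/3)/(-sqrt(2) + sqrt(-2 + (324 - sqrt(2))^2) + 324)^(1/3) + sqrt(2))/12) + a^2/3 - 1/3 + 2*sqrt(2)/9


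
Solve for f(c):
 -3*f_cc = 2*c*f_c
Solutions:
 f(c) = C1 + C2*erf(sqrt(3)*c/3)


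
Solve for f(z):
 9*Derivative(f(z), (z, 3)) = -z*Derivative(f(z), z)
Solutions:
 f(z) = C1 + Integral(C2*airyai(-3^(1/3)*z/3) + C3*airybi(-3^(1/3)*z/3), z)


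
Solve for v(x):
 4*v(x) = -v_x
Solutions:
 v(x) = C1*exp(-4*x)


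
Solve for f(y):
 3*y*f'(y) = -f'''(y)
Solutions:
 f(y) = C1 + Integral(C2*airyai(-3^(1/3)*y) + C3*airybi(-3^(1/3)*y), y)


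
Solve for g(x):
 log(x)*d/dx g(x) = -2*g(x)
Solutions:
 g(x) = C1*exp(-2*li(x))


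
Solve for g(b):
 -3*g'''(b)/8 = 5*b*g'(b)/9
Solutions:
 g(b) = C1 + Integral(C2*airyai(-2*5^(1/3)*b/3) + C3*airybi(-2*5^(1/3)*b/3), b)


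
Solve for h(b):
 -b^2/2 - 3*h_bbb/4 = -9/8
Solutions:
 h(b) = C1 + C2*b + C3*b^2 - b^5/90 + b^3/4


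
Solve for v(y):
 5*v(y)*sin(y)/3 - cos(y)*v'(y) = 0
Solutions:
 v(y) = C1/cos(y)^(5/3)


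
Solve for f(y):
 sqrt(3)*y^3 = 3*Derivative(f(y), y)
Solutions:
 f(y) = C1 + sqrt(3)*y^4/12


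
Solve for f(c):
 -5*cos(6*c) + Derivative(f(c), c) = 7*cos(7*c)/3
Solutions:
 f(c) = C1 + 5*sin(6*c)/6 + sin(7*c)/3


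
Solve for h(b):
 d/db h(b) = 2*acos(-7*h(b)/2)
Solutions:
 Integral(1/acos(-7*_y/2), (_y, h(b))) = C1 + 2*b


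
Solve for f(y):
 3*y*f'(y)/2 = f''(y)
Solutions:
 f(y) = C1 + C2*erfi(sqrt(3)*y/2)


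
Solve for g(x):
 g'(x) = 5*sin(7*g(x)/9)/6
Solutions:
 -5*x/6 + 9*log(cos(7*g(x)/9) - 1)/14 - 9*log(cos(7*g(x)/9) + 1)/14 = C1


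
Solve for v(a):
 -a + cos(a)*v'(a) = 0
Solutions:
 v(a) = C1 + Integral(a/cos(a), a)


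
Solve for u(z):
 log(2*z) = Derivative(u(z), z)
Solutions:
 u(z) = C1 + z*log(z) - z + z*log(2)


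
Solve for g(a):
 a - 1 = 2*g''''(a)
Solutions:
 g(a) = C1 + C2*a + C3*a^2 + C4*a^3 + a^5/240 - a^4/48


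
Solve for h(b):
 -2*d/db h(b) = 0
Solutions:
 h(b) = C1


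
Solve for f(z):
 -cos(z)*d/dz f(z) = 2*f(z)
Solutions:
 f(z) = C1*(sin(z) - 1)/(sin(z) + 1)


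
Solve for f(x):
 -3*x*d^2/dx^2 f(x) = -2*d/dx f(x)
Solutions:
 f(x) = C1 + C2*x^(5/3)


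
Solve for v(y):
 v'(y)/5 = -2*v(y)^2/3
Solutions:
 v(y) = 3/(C1 + 10*y)


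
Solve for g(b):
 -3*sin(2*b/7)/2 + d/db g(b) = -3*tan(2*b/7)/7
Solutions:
 g(b) = C1 + 3*log(cos(2*b/7))/2 - 21*cos(2*b/7)/4


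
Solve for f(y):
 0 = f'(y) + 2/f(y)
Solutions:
 f(y) = -sqrt(C1 - 4*y)
 f(y) = sqrt(C1 - 4*y)


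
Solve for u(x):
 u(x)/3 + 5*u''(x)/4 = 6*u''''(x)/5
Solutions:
 u(x) = C1*exp(-sqrt(3)*x*sqrt(25 + sqrt(1265))/12) + C2*exp(sqrt(3)*x*sqrt(25 + sqrt(1265))/12) + C3*sin(sqrt(3)*x*sqrt(-25 + sqrt(1265))/12) + C4*cos(sqrt(3)*x*sqrt(-25 + sqrt(1265))/12)


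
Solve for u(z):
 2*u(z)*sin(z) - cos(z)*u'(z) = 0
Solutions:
 u(z) = C1/cos(z)^2


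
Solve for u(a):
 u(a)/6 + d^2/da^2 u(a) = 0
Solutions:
 u(a) = C1*sin(sqrt(6)*a/6) + C2*cos(sqrt(6)*a/6)


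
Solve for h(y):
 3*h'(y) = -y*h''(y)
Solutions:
 h(y) = C1 + C2/y^2


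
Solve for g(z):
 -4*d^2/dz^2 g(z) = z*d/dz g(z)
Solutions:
 g(z) = C1 + C2*erf(sqrt(2)*z/4)


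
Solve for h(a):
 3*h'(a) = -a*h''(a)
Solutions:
 h(a) = C1 + C2/a^2


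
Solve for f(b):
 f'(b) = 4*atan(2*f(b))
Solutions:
 Integral(1/atan(2*_y), (_y, f(b))) = C1 + 4*b


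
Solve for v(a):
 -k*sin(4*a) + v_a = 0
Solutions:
 v(a) = C1 - k*cos(4*a)/4


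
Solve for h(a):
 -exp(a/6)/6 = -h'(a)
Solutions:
 h(a) = C1 + exp(a/6)


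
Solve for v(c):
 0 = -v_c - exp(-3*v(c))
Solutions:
 v(c) = log(C1 - 3*c)/3
 v(c) = log((-3^(1/3) - 3^(5/6)*I)*(C1 - c)^(1/3)/2)
 v(c) = log((-3^(1/3) + 3^(5/6)*I)*(C1 - c)^(1/3)/2)


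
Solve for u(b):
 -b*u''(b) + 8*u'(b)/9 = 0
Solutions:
 u(b) = C1 + C2*b^(17/9)


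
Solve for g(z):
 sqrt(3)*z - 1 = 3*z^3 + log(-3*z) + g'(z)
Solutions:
 g(z) = C1 - 3*z^4/4 + sqrt(3)*z^2/2 - z*log(-z) - z*log(3)


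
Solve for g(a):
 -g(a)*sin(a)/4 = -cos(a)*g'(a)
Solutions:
 g(a) = C1/cos(a)^(1/4)


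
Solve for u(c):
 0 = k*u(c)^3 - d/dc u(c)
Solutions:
 u(c) = -sqrt(2)*sqrt(-1/(C1 + c*k))/2
 u(c) = sqrt(2)*sqrt(-1/(C1 + c*k))/2


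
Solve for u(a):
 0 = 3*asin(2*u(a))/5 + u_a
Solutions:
 Integral(1/asin(2*_y), (_y, u(a))) = C1 - 3*a/5


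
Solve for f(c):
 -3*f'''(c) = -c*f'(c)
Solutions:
 f(c) = C1 + Integral(C2*airyai(3^(2/3)*c/3) + C3*airybi(3^(2/3)*c/3), c)


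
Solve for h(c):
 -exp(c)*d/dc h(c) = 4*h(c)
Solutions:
 h(c) = C1*exp(4*exp(-c))


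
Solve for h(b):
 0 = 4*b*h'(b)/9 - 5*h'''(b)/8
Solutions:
 h(b) = C1 + Integral(C2*airyai(2*2^(2/3)*75^(1/3)*b/15) + C3*airybi(2*2^(2/3)*75^(1/3)*b/15), b)


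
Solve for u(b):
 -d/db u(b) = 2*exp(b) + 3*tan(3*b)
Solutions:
 u(b) = C1 - 2*exp(b) + log(cos(3*b))


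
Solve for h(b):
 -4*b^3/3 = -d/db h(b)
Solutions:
 h(b) = C1 + b^4/3


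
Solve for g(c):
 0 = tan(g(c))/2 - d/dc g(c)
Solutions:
 g(c) = pi - asin(C1*exp(c/2))
 g(c) = asin(C1*exp(c/2))


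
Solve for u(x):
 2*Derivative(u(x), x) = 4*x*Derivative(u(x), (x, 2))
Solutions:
 u(x) = C1 + C2*x^(3/2)


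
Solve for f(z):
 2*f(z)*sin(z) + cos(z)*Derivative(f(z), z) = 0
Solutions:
 f(z) = C1*cos(z)^2


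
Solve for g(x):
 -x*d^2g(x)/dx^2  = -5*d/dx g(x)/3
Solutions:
 g(x) = C1 + C2*x^(8/3)


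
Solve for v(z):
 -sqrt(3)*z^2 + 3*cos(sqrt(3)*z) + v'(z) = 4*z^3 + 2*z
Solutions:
 v(z) = C1 + z^4 + sqrt(3)*z^3/3 + z^2 - sqrt(3)*sin(sqrt(3)*z)


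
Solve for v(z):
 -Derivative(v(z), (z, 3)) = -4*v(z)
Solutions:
 v(z) = C3*exp(2^(2/3)*z) + (C1*sin(2^(2/3)*sqrt(3)*z/2) + C2*cos(2^(2/3)*sqrt(3)*z/2))*exp(-2^(2/3)*z/2)


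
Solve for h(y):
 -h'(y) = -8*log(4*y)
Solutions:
 h(y) = C1 + 8*y*log(y) - 8*y + y*log(65536)


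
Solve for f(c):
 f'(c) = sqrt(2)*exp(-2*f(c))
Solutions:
 f(c) = log(-sqrt(C1 + 2*sqrt(2)*c))
 f(c) = log(C1 + 2*sqrt(2)*c)/2


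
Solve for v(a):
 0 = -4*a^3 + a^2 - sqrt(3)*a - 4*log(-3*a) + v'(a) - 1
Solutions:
 v(a) = C1 + a^4 - a^3/3 + sqrt(3)*a^2/2 + 4*a*log(-a) + a*(-3 + 4*log(3))


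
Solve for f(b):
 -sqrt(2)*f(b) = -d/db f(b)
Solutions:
 f(b) = C1*exp(sqrt(2)*b)


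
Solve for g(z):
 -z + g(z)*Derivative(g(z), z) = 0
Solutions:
 g(z) = -sqrt(C1 + z^2)
 g(z) = sqrt(C1 + z^2)


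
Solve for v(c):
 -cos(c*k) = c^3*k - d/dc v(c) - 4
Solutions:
 v(c) = C1 + c^4*k/4 - 4*c + sin(c*k)/k


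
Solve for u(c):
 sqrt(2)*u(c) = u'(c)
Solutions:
 u(c) = C1*exp(sqrt(2)*c)


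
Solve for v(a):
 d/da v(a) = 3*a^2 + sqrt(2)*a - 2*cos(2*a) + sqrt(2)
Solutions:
 v(a) = C1 + a^3 + sqrt(2)*a^2/2 + sqrt(2)*a - sin(2*a)


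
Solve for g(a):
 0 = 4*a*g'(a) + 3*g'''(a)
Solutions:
 g(a) = C1 + Integral(C2*airyai(-6^(2/3)*a/3) + C3*airybi(-6^(2/3)*a/3), a)


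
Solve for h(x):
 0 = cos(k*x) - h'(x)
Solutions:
 h(x) = C1 + sin(k*x)/k


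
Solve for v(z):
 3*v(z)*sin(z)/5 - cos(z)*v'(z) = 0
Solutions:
 v(z) = C1/cos(z)^(3/5)


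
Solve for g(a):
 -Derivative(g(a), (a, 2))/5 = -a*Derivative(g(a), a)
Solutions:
 g(a) = C1 + C2*erfi(sqrt(10)*a/2)


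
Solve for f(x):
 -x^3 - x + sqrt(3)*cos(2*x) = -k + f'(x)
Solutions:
 f(x) = C1 + k*x - x^4/4 - x^2/2 + sqrt(3)*sin(2*x)/2


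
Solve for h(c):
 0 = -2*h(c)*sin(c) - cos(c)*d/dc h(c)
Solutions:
 h(c) = C1*cos(c)^2
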